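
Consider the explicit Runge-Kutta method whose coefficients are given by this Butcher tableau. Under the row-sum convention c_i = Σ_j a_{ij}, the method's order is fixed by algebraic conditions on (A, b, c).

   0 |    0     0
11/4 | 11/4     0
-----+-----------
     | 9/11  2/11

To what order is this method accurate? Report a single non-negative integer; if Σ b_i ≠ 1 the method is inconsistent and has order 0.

b = (9/11, 2/11)
c = (0, 11/4)
Σ b_i: 9/11·1 + 2/11·1 = 1 ✓
b·c: 2/11·11/4 = 1/2 ✓; 2 stages ⇒ order 2.

2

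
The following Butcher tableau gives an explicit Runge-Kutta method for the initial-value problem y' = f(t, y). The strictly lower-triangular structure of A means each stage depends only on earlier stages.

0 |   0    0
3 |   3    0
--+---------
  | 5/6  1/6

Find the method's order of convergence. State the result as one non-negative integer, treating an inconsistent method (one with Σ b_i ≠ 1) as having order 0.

b = (5/6, 1/6)
c = (0, 3)
Σ b_i: 5/6·1 + 1/6·1 = 1 ✓
b·c: 1/6·3 = 1/2 ✓; 2 stages ⇒ order 2.

2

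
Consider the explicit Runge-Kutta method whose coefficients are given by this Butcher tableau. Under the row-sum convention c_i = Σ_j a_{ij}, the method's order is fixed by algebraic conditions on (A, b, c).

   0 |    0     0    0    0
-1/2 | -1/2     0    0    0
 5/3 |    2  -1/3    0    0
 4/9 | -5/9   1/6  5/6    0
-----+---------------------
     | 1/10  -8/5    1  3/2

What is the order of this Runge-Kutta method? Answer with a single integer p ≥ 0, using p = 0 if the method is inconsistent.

1

b = (1/10, -8/5, 1, 3/2)
c = (0, -1/2, 5/3, 4/9)
Ac = (0, 0, 1/6, 47/36)
Σ b_i: 1/10·1 + (-8/5)·1 + 1·1 + 3/2·1 = 1 ✓
b·c: (-8/5)·(-1/2) + 1·5/3 + 3/2·4/9 = 47/15 ≠ 1/2 ⇒ order 1.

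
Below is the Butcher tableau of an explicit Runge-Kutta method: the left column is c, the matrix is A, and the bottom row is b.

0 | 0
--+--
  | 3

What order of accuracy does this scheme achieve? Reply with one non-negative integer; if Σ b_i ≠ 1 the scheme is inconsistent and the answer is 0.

0

b = (3)
c = (0)
Σ b_i: 3·1 = 3 ≠ 1 ⇒ order 0.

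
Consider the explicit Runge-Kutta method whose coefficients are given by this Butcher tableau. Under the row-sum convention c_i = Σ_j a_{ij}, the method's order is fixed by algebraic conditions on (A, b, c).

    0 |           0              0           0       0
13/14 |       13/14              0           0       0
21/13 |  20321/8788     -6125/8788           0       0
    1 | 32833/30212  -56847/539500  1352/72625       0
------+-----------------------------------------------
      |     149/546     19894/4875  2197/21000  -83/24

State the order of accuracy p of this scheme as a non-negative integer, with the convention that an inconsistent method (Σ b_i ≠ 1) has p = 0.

b = (149/546, 19894/4875, 2197/21000, -83/24)
c = (0, 13/14, 21/13, 1)
Ac = (0, 0, -875/1352, -45/664)
Σ b_i: 149/546·1 + 19894/4875·1 + 2197/21000·1 + (-83/24)·1 = 1 ✓
b·c: 19894/4875·13/14 + 2197/21000·21/13 + (-83/24)·1 = 1/2 ✓
b·c²: 19894/4875·169/196 + 2197/21000·441/169 + (-83/24)·1 = 1/3 ✓
b·Ac: 2197/21000·(-875/1352) + (-83/24)·(-45/664) = 1/6 ✓
b·c³: 19894/4875·2197/2744 + 2197/21000·9261/2197 + (-83/24)·1 = 1/4 ✓
b·(c∘Ac): 2197/21000·(-18375/17576) + (-83/24)·(-45/664) = 1/8 ✓
b·Ac²: 2197/21000·(-125/208) + (-83/24)·(-393/9296) = 1/12 ✓
b·A²c: (-83/24)·(-1/83) = 1/24 ✓; 4 stages ⇒ order 4.

4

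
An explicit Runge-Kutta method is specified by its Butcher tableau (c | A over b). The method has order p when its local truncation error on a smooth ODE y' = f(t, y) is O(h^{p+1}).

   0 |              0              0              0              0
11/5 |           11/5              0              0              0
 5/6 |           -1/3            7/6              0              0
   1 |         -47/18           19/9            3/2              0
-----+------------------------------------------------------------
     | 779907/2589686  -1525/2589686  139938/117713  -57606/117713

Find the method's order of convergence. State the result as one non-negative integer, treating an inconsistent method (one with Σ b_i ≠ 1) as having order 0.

b = (779907/2589686, -1525/2589686, 139938/117713, -57606/117713)
c = (0, 11/5, 5/6, 1)
Ac = (0, 0, 77/30, 1061/180)
Σ b_i: 779907/2589686·1 + (-1525/2589686)·1 + 139938/117713·1 + (-57606/117713)·1 = 1 ✓
b·c: (-1525/2589686)·11/5 + 139938/117713·5/6 + (-57606/117713)·1 = 1/2 ✓
b·c²: (-1525/2589686)·121/25 + 139938/117713·25/36 + (-57606/117713)·1 = 1/3 ✓
b·Ac: 139938/117713·77/30 + (-57606/117713)·1061/180 = 1/6 ✓
b·c³: (-1525/2589686)·1331/125 + 139938/117713·125/216 + (-57606/117713)·1 = 4074937/21188340 ≠ 1/4 ⇒ order 3.
b·(c∘Ac): 139938/117713·77/36 + (-57606/117713)·1061/180 = -603653/1765695 ≠ 1/8
b·Ac²: 139938/117713·847/150 + (-57606/117713)·20267/1800 = 8494301/7062780 ≠ 1/12
b·A²c: (-57606/117713)·77/20 = -2217831/1177130 ≠ 1/24

3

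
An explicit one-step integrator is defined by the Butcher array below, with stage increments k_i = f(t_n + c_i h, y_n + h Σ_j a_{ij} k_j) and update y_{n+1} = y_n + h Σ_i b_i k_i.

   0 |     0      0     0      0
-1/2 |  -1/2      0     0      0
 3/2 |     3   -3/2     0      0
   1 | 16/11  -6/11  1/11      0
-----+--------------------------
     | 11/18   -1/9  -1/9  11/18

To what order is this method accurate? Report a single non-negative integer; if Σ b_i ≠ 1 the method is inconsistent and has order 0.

b = (11/18, -1/9, -1/9, 11/18)
c = (0, -1/2, 3/2, 1)
Ac = (0, 0, 3/4, 9/22)
Σ b_i: 11/18·1 + (-1/9)·1 + (-1/9)·1 + 11/18·1 = 1 ✓
b·c: (-1/9)·(-1/2) + (-1/9)·3/2 + 11/18·1 = 1/2 ✓
b·c²: (-1/9)·1/4 + (-1/9)·9/4 + 11/18·1 = 1/3 ✓
b·Ac: (-1/9)·3/4 + 11/18·9/22 = 1/6 ✓
b·c³: (-1/9)·(-1/8) + (-1/9)·27/8 + 11/18·1 = 1/4 ✓
b·(c∘Ac): (-1/9)·9/8 + 11/18·9/22 = 1/8 ✓
b·Ac²: (-1/9)·(-3/8) + 11/18·3/44 = 1/12 ✓
b·A²c: 11/18·3/44 = 1/24 ✓; 4 stages ⇒ order 4.

4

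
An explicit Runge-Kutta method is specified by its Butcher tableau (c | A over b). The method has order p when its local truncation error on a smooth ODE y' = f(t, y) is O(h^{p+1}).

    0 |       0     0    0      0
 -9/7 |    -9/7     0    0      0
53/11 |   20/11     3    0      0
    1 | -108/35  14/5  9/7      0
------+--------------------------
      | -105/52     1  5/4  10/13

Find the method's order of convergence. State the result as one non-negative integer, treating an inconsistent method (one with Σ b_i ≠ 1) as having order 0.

1

b = (-105/52, 1, 5/4, 10/13)
c = (0, -9/7, 53/11, 1)
Ac = (0, 0, -27/7, 999/385)
Σ b_i: (-105/52)·1 + 1·1 + 5/4·1 + 10/13·1 = 1 ✓
b·c: 1·(-9/7) + 5/4·53/11 + 10/13·1 = 22047/4004 ≠ 1/2 ⇒ order 1.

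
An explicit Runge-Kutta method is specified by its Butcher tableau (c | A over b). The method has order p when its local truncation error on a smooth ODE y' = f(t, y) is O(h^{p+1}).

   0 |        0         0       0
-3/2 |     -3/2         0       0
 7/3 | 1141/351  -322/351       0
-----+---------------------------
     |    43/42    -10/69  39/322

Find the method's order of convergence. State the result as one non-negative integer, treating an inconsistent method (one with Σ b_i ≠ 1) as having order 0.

b = (43/42, -10/69, 39/322)
c = (0, -3/2, 7/3)
Ac = (0, 0, 161/117)
Σ b_i: 43/42·1 + (-10/69)·1 + 39/322·1 = 1 ✓
b·c: (-10/69)·(-3/2) + 39/322·7/3 = 1/2 ✓
b·c²: (-10/69)·9/4 + 39/322·49/9 = 1/3 ✓
b·Ac: 39/322·161/117 = 1/6 ✓; 3 stages ⇒ order 3.

3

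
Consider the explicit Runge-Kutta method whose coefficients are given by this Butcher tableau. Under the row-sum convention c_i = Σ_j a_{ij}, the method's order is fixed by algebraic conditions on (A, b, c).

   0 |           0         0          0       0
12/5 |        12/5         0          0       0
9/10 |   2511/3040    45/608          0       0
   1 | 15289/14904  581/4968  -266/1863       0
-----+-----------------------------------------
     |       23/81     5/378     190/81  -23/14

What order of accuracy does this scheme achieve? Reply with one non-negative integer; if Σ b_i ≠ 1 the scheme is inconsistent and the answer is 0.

b = (23/81, 5/378, 190/81, -23/14)
c = (0, 12/5, 9/10, 1)
Ac = (0, 0, 27/152, 7/46)
Σ b_i: 23/81·1 + 5/378·1 + 190/81·1 + (-23/14)·1 = 1 ✓
b·c: 5/378·12/5 + 190/81·9/10 + (-23/14)·1 = 1/2 ✓
b·c²: 5/378·144/25 + 190/81·81/100 + (-23/14)·1 = 1/3 ✓
b·Ac: 190/81·27/152 + (-23/14)·7/46 = 1/6 ✓
b·c³: 5/378·1728/125 + 190/81·729/1000 + (-23/14)·1 = 1/4 ✓
b·(c∘Ac): 190/81·243/1520 + (-23/14)·7/46 = 1/8 ✓
b·Ac²: 190/81·81/190 + (-23/14)·77/138 = 1/12 ✓
b·A²c: (-23/14)·(-7/276) = 1/24 ✓; 4 stages ⇒ order 4.

4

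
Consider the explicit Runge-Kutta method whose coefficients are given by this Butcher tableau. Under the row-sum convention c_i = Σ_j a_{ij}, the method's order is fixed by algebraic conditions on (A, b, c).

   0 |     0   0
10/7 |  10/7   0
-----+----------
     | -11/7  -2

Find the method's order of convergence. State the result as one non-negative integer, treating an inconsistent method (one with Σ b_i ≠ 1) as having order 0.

0

b = (-11/7, -2)
c = (0, 10/7)
Σ b_i: (-11/7)·1 + (-2)·1 = -25/7 ≠ 1 ⇒ order 0.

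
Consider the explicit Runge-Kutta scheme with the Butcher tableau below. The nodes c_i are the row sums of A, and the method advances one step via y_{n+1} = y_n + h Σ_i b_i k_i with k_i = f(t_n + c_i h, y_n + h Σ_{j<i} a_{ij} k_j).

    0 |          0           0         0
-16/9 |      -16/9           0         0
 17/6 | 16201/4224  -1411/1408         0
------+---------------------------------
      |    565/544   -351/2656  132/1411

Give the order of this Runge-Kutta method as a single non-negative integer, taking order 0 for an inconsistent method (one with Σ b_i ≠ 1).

3

b = (565/544, -351/2656, 132/1411)
c = (0, -16/9, 17/6)
Ac = (0, 0, 1411/792)
Σ b_i: 565/544·1 + (-351/2656)·1 + 132/1411·1 = 1 ✓
b·c: (-351/2656)·(-16/9) + 132/1411·17/6 = 1/2 ✓
b·c²: (-351/2656)·256/81 + 132/1411·289/36 = 1/3 ✓
b·Ac: 132/1411·1411/792 = 1/6 ✓; 3 stages ⇒ order 3.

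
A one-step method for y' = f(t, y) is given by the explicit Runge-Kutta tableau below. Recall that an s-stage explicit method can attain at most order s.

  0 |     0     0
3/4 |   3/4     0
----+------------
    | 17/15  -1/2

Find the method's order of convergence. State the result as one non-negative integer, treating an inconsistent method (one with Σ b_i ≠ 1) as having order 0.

b = (17/15, -1/2)
c = (0, 3/4)
Σ b_i: 17/15·1 + (-1/2)·1 = 19/30 ≠ 1 ⇒ order 0.

0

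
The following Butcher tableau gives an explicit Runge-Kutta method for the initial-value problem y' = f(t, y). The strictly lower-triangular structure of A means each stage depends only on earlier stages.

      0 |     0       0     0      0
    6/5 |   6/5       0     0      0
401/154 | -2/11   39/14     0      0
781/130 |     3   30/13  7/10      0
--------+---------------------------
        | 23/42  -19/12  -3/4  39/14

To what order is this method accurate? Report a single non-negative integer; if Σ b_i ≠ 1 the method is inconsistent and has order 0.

b = (23/42, -19/12, -3/4, 39/14)
c = (0, 6/5, 401/154, 781/130)
Ac = (0, 0, 117/35, 13133/2860)
Σ b_i: 23/42·1 + (-19/12)·1 + (-3/4)·1 + 39/14·1 = 1 ✓
b·c: (-19/12)·6/5 + (-3/4)·401/154 + 39/14·781/130 = 39679/3080 ≠ 1/2 ⇒ order 1.

1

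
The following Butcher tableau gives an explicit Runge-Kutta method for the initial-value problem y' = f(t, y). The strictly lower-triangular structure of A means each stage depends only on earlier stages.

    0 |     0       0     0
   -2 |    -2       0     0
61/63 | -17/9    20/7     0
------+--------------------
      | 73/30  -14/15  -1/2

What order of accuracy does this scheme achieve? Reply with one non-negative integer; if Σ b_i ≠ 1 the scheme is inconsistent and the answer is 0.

1

b = (73/30, -14/15, -1/2)
c = (0, -2, 61/63)
Ac = (0, 0, -40/7)
Σ b_i: 73/30·1 + (-14/15)·1 + (-1/2)·1 = 1 ✓
b·c: (-14/15)·(-2) + (-1/2)·61/63 = 871/630 ≠ 1/2 ⇒ order 1.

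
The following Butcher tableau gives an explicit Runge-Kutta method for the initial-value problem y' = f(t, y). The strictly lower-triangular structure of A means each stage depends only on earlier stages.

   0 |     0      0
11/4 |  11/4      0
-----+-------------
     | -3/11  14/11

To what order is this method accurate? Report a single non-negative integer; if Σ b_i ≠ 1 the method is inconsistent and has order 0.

1

b = (-3/11, 14/11)
c = (0, 11/4)
Σ b_i: (-3/11)·1 + 14/11·1 = 1 ✓
b·c: 14/11·11/4 = 7/2 ≠ 1/2 ⇒ order 1.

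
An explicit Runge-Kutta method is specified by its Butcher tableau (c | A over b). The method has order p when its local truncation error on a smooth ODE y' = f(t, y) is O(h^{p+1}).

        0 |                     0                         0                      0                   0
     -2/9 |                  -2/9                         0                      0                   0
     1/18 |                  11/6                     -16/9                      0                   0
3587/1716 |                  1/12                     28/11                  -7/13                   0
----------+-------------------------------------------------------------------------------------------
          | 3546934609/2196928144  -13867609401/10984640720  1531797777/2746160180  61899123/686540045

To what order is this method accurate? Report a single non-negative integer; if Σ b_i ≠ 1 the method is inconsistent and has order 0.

3

b = (3546934609/2196928144, -13867609401/10984640720, 1531797777/2746160180, 61899123/686540045)
c = (0, -2/9, 1/18, 3587/1716)
Ac = (0, 0, 32/81, -511/858)
Σ b_i: 3546934609/2196928144·1 + (-13867609401/10984640720)·1 + 1531797777/2746160180·1 + 61899123/686540045·1 = 1 ✓
b·c: (-13867609401/10984640720)·(-2/9) + 1531797777/2746160180·1/18 + 61899123/686540045·3587/1716 = 1/2 ✓
b·c²: (-13867609401/10984640720)·4/81 + 1531797777/2746160180·1/324 + 61899123/686540045·12866569/2944656 = 1/3 ✓
b·Ac: 1531797777/2746160180·32/81 + 61899123/686540045·(-511/858) = 1/6 ✓
b·c³: (-13867609401/10984640720)·(-8/729) + 1531797777/2746160180·1/5832 + 61899123/686540045·46152383003/5053029696 = 9471319469717/11309786085312 ≠ 1/4 ⇒ order 3.
b·(c∘Ac): 1531797777/2746160180·16/729 + 61899123/686540045·(-1832957/1472328) = -2965923697/29658529944 ≠ 1/8
b·Ac²: 1531797777/2746160180·(-64/729) + 61899123/686540045·5747/46332 = -560342135/14829264972 ≠ 1/12
b·A²c: 61899123/686540045·(-224/1053) = -355523168/18536581215 ≠ 1/24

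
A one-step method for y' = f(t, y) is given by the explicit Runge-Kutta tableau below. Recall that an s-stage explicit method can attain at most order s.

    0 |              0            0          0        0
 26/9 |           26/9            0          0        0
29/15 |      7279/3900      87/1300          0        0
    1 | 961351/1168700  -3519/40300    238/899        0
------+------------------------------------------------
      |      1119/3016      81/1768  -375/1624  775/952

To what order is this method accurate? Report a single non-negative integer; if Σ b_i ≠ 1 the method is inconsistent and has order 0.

b = (1119/3016, 81/1768, -375/1624, 775/952)
c = (0, 26/9, 29/15, 1)
Ac = (0, 0, 29/150, 1207/4650)
Σ b_i: 1119/3016·1 + 81/1768·1 + (-375/1624)·1 + 775/952·1 = 1 ✓
b·c: 81/1768·26/9 + (-375/1624)·29/15 + 775/952·1 = 1/2 ✓
b·c²: 81/1768·676/81 + (-375/1624)·841/225 + 775/952·1 = 1/3 ✓
b·Ac: (-375/1624)·29/150 + 775/952·1207/4650 = 1/6 ✓
b·c³: 81/1768·17576/729 + (-375/1624)·24389/3375 + 775/952·1 = 1/4 ✓
b·(c∘Ac): (-375/1624)·841/2250 + 775/952·1207/4650 = 1/8 ✓
b·Ac²: (-375/1624)·377/675 + 775/952·1819/6975 = 1/12 ✓
b·A²c: 775/952·119/2325 = 1/24 ✓; 4 stages ⇒ order 4.

4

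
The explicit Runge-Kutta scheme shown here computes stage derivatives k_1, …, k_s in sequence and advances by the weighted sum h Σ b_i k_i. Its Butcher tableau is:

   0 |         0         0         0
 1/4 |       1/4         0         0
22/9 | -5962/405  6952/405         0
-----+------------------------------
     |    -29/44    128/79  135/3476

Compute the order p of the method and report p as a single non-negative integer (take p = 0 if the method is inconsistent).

b = (-29/44, 128/79, 135/3476)
c = (0, 1/4, 22/9)
Ac = (0, 0, 1738/405)
Σ b_i: (-29/44)·1 + 128/79·1 + 135/3476·1 = 1 ✓
b·c: 128/79·1/4 + 135/3476·22/9 = 1/2 ✓
b·c²: 128/79·1/16 + 135/3476·484/81 = 1/3 ✓
b·Ac: 135/3476·1738/405 = 1/6 ✓; 3 stages ⇒ order 3.

3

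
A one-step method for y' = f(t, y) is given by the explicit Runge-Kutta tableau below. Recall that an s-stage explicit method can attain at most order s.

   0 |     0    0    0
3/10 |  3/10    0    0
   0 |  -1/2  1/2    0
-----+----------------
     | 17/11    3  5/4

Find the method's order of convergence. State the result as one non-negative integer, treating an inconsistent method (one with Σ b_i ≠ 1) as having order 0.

b = (17/11, 3, 5/4)
c = (0, 3/10, 0)
Ac = (0, 0, 3/20)
Σ b_i: 17/11·1 + 3·1 + 5/4·1 = 255/44 ≠ 1 ⇒ order 0.

0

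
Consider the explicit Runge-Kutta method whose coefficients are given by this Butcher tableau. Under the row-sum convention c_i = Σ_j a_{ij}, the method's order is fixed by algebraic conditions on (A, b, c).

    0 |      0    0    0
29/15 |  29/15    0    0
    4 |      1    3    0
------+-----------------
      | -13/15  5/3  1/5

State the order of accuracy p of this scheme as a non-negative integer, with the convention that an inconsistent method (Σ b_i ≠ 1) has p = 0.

1

b = (-13/15, 5/3, 1/5)
c = (0, 29/15, 4)
Ac = (0, 0, 29/5)
Σ b_i: (-13/15)·1 + 5/3·1 + 1/5·1 = 1 ✓
b·c: 5/3·29/15 + 1/5·4 = 181/45 ≠ 1/2 ⇒ order 1.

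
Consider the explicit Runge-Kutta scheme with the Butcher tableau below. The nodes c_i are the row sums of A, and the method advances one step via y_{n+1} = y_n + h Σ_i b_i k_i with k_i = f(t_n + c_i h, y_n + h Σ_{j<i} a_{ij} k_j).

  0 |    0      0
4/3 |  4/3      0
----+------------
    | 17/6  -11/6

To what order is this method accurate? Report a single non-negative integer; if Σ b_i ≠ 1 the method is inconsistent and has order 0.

b = (17/6, -11/6)
c = (0, 4/3)
Σ b_i: 17/6·1 + (-11/6)·1 = 1 ✓
b·c: (-11/6)·4/3 = -22/9 ≠ 1/2 ⇒ order 1.

1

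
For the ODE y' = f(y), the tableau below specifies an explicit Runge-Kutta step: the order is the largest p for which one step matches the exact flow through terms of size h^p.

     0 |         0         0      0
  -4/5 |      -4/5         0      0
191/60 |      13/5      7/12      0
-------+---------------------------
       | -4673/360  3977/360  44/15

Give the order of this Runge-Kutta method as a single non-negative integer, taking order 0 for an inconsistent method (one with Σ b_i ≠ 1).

b = (-4673/360, 3977/360, 44/15)
c = (0, -4/5, 191/60)
Ac = (0, 0, -7/15)
Σ b_i: (-4673/360)·1 + 3977/360·1 + 44/15·1 = 1 ✓
b·c: 3977/360·(-4/5) + 44/15·191/60 = 1/2 ✓
b·c²: 3977/360·16/25 + 44/15·36481/3600 = 496739/13500 ≠ 1/3 ⇒ order 2.
b·Ac: 44/15·(-7/15) = -308/225 ≠ 1/6

2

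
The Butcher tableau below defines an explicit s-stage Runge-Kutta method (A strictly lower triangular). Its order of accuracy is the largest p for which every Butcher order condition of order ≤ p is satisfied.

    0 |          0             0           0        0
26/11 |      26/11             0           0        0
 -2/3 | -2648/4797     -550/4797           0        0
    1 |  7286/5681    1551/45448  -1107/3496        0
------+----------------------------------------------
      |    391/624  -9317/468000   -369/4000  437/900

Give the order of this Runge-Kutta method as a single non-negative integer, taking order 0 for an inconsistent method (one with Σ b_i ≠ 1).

b = (391/624, -9317/468000, -369/4000, 437/900)
c = (0, 26/11, -2/3, 1)
Ac = (0, 0, -100/369, 255/874)
Σ b_i: 391/624·1 + (-9317/468000)·1 + (-369/4000)·1 + 437/900·1 = 1 ✓
b·c: (-9317/468000)·26/11 + (-369/4000)·(-2/3) + 437/900·1 = 1/2 ✓
b·c²: (-9317/468000)·676/121 + (-369/4000)·4/9 + 437/900·1 = 1/3 ✓
b·Ac: (-369/4000)·(-100/369) + 437/900·255/874 = 1/6 ✓
b·c³: (-9317/468000)·17576/1331 + (-369/4000)·(-8/27) + 437/900·1 = 1/4 ✓
b·(c∘Ac): (-369/4000)·200/1107 + 437/900·255/874 = 1/8 ✓
b·Ac²: (-369/4000)·(-2600/4059) + 437/900·240/4807 = 1/12 ✓
b·A²c: 437/900·75/874 = 1/24 ✓; 4 stages ⇒ order 4.

4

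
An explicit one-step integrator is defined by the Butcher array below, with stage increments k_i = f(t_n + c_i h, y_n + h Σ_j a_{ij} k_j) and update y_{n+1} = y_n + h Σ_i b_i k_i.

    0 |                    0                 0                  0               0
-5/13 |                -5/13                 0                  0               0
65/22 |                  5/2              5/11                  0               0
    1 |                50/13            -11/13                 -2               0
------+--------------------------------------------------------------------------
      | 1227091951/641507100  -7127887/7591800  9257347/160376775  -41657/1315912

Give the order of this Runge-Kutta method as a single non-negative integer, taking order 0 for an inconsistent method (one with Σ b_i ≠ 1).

b = (1227091951/641507100, -7127887/7591800, 9257347/160376775, -41657/1315912)
c = (0, -5/13, 65/22, 1)
Ac = (0, 0, -25/143, -10380/1859)
Σ b_i: 1227091951/641507100·1 + (-7127887/7591800)·1 + 9257347/160376775·1 + (-41657/1315912)·1 = 1 ✓
b·c: (-7127887/7591800)·(-5/13) + 9257347/160376775·65/22 + (-41657/1315912)·1 = 1/2 ✓
b·c²: (-7127887/7591800)·25/169 + 9257347/160376775·4225/484 + (-41657/1315912)·1 = 1/3 ✓
b·Ac: 9257347/160376775·(-25/143) + (-41657/1315912)·(-10380/1859) = 1/6 ✓
b·c³: (-7127887/7591800)·(-125/2197) + 9257347/160376775·274625/10648 + (-41657/1315912)·1 = 284238329/188175416 ≠ 1/4 ⇒ order 3.
b·(c∘Ac): 9257347/160376775·(-125/242) + (-41657/1315912)·(-10380/1859) = 12254420/83395923 ≠ 1/8
b·Ac²: 9257347/160376775·125/1859 + (-41657/1315912)·(-9348875/531674) = 48681455/86850192 ≠ 1/12
b·A²c: (-41657/1315912)·50/143 = -94675/8553428 ≠ 1/24

3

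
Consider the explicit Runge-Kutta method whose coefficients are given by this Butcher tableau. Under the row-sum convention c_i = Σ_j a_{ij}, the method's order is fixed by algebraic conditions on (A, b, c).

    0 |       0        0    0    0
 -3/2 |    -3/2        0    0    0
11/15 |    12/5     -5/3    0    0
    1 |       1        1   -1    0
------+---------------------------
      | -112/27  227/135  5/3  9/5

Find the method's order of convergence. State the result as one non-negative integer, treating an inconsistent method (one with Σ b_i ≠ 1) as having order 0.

b = (-112/27, 227/135, 5/3, 9/5)
c = (0, -3/2, 11/15, 1)
Ac = (0, 0, 5/2, -67/30)
Σ b_i: (-112/27)·1 + 227/135·1 + 5/3·1 + 9/5·1 = 1 ✓
b·c: 227/135·(-3/2) + 5/3·11/15 + 9/5·1 = 1/2 ✓
b·c²: 227/135·9/4 + 5/3·121/225 + 9/5·1 = 3499/540 ≠ 1/3 ⇒ order 2.
b·Ac: 5/3·5/2 + 9/5·(-67/30) = 11/75 ≠ 1/6

2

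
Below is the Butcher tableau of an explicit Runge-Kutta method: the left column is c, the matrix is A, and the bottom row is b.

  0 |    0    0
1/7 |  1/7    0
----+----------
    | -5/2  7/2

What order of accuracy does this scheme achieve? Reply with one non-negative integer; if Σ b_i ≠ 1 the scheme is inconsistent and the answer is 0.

2

b = (-5/2, 7/2)
c = (0, 1/7)
Σ b_i: (-5/2)·1 + 7/2·1 = 1 ✓
b·c: 7/2·1/7 = 1/2 ✓; 2 stages ⇒ order 2.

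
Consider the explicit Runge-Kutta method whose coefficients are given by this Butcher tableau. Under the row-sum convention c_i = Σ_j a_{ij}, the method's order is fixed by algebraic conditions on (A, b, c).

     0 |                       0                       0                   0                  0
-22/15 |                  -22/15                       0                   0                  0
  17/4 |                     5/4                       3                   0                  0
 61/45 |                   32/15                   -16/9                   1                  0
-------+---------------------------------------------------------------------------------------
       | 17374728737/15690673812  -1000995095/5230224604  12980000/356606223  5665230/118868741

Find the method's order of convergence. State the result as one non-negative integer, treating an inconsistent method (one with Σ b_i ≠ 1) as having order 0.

3

b = (17374728737/15690673812, -1000995095/5230224604, 12980000/356606223, 5665230/118868741)
c = (0, -22/15, 17/4, 61/45)
Ac = (0, 0, -22/5, 3703/540)
Σ b_i: 17374728737/15690673812·1 + (-1000995095/5230224604)·1 + 12980000/356606223·1 + 5665230/118868741·1 = 1 ✓
b·c: (-1000995095/5230224604)·(-22/15) + 12980000/356606223·17/4 + 5665230/118868741·61/45 = 1/2 ✓
b·c²: (-1000995095/5230224604)·484/225 + 12980000/356606223·289/16 + 5665230/118868741·3721/2025 = 1/3 ✓
b·Ac: 12980000/356606223·(-22/5) + 5665230/118868741·3703/540 = 1/6 ✓
b·c³: (-1000995095/5230224604)·(-10648/3375) + 12980000/356606223·4913/64 + 5665230/118868741·226981/91125 = 1693004114491/481418401050 ≠ 1/4 ⇒ order 3.
b·(c∘Ac): 12980000/356606223·(-187/10) + 5665230/118868741·225883/24300 = -7626682799/32094560070 ≠ 1/8
b·Ac²: 12980000/356606223·484/75 + 5665230/118868741·461321/32400 = 39090484987/42792746760 ≠ 1/12
b·A²c: 5665230/118868741·(-22/5) = -24927012/118868741 ≠ 1/24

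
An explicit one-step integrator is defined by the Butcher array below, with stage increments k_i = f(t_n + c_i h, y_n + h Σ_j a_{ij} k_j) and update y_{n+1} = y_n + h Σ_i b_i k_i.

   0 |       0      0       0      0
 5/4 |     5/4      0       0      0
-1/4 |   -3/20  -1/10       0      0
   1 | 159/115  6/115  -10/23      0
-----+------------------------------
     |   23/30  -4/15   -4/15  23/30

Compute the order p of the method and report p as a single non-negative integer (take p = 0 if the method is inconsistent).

4

b = (23/30, -4/15, -4/15, 23/30)
c = (0, 5/4, -1/4, 1)
Ac = (0, 0, -1/8, 4/23)
Σ b_i: 23/30·1 + (-4/15)·1 + (-4/15)·1 + 23/30·1 = 1 ✓
b·c: (-4/15)·5/4 + (-4/15)·(-1/4) + 23/30·1 = 1/2 ✓
b·c²: (-4/15)·25/16 + (-4/15)·1/16 + 23/30·1 = 1/3 ✓
b·Ac: (-4/15)·(-1/8) + 23/30·4/23 = 1/6 ✓
b·c³: (-4/15)·125/64 + (-4/15)·(-1/64) + 23/30·1 = 1/4 ✓
b·(c∘Ac): (-4/15)·1/32 + 23/30·4/23 = 1/8 ✓
b·Ac²: (-4/15)·(-5/32) + 23/30·5/92 = 1/12 ✓
b·A²c: 23/30·5/92 = 1/24 ✓; 4 stages ⇒ order 4.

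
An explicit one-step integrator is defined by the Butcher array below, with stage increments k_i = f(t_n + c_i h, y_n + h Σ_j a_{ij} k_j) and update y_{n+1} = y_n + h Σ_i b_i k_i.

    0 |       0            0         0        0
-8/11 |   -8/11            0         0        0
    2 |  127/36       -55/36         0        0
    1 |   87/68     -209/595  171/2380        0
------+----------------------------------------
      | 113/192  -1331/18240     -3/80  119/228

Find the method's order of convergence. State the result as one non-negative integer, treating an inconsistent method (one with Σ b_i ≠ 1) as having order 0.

4

b = (113/192, -1331/18240, -3/80, 119/228)
c = (0, -8/11, 2, 1)
Ac = (0, 0, 10/9, 95/238)
Σ b_i: 113/192·1 + (-1331/18240)·1 + (-3/80)·1 + 119/228·1 = 1 ✓
b·c: (-1331/18240)·(-8/11) + (-3/80)·2 + 119/228·1 = 1/2 ✓
b·c²: (-1331/18240)·64/121 + (-3/80)·4 + 119/228·1 = 1/3 ✓
b·Ac: (-3/80)·10/9 + 119/228·95/238 = 1/6 ✓
b·c³: (-1331/18240)·(-512/1331) + (-3/80)·8 + 119/228·1 = 1/4 ✓
b·(c∘Ac): (-3/80)·20/9 + 119/228·95/238 = 1/8 ✓
b·Ac²: (-3/80)·(-80/99) + 119/228·19/187 = 1/12 ✓
b·A²c: 119/228·19/238 = 1/24 ✓; 4 stages ⇒ order 4.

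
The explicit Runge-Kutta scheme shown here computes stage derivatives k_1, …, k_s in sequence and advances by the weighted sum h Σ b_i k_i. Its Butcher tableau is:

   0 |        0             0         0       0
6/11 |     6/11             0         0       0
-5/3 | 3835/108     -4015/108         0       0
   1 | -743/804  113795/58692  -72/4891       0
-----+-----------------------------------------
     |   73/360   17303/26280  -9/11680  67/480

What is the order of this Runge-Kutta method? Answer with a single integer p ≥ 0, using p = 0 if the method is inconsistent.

b = (73/360, 17303/26280, -9/11680, 67/480)
c = (0, 6/11, -5/3, 1)
Ac = (0, 0, -365/18, 145/134)
Σ b_i: 73/360·1 + 17303/26280·1 + (-9/11680)·1 + 67/480·1 = 1 ✓
b·c: 17303/26280·6/11 + (-9/11680)·(-5/3) + 67/480·1 = 1/2 ✓
b·c²: 17303/26280·36/121 + (-9/11680)·25/9 + 67/480·1 = 1/3 ✓
b·Ac: (-9/11680)·(-365/18) + 67/480·145/134 = 1/6 ✓
b·c³: 17303/26280·216/1331 + (-9/11680)·(-125/27) + 67/480·1 = 1/4 ✓
b·(c∘Ac): (-9/11680)·1825/54 + 67/480·145/134 = 1/8 ✓
b·Ac²: (-9/11680)·(-365/33) + 67/480·395/737 = 1/12 ✓
b·A²c: 67/480·20/67 = 1/24 ✓; 4 stages ⇒ order 4.

4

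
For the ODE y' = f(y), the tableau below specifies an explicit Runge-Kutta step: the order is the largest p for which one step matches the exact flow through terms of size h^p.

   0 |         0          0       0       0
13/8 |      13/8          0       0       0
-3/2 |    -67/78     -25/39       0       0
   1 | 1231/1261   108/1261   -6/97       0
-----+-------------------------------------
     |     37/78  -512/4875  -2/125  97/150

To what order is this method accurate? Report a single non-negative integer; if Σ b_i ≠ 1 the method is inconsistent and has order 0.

4

b = (37/78, -512/4875, -2/125, 97/150)
c = (0, 13/8, -3/2, 1)
Ac = (0, 0, -25/24, 45/194)
Σ b_i: 37/78·1 + (-512/4875)·1 + (-2/125)·1 + 97/150·1 = 1 ✓
b·c: (-512/4875)·13/8 + (-2/125)·(-3/2) + 97/150·1 = 1/2 ✓
b·c²: (-512/4875)·169/64 + (-2/125)·9/4 + 97/150·1 = 1/3 ✓
b·Ac: (-2/125)·(-25/24) + 97/150·45/194 = 1/6 ✓
b·c³: (-512/4875)·2197/512 + (-2/125)·(-27/8) + 97/150·1 = 1/4 ✓
b·(c∘Ac): (-2/125)·25/16 + 97/150·45/194 = 1/8 ✓
b·Ac²: (-2/125)·(-325/192) + 97/150·135/1552 = 1/12 ✓
b·A²c: 97/150·25/388 = 1/24 ✓; 4 stages ⇒ order 4.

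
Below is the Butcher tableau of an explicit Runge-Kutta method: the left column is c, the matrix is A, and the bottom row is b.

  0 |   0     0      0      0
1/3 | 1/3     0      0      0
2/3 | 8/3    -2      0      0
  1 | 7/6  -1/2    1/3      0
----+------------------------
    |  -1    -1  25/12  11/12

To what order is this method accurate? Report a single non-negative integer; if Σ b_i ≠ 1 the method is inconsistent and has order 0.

b = (-1, -1, 25/12, 11/12)
c = (0, 1/3, 2/3, 1)
Ac = (0, 0, -2/3, 1/18)
Σ b_i: (-1)·1 + (-1)·1 + 25/12·1 + 11/12·1 = 1 ✓
b·c: (-1)·1/3 + 25/12·2/3 + 11/12·1 = 71/36 ≠ 1/2 ⇒ order 1.

1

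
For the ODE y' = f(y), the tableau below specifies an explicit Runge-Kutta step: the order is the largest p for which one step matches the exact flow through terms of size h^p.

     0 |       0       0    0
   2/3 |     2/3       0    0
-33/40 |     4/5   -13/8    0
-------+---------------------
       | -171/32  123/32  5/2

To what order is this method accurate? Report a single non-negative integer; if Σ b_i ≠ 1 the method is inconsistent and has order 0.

b = (-171/32, 123/32, 5/2)
c = (0, 2/3, -33/40)
Ac = (0, 0, -13/12)
Σ b_i: (-171/32)·1 + 123/32·1 + 5/2·1 = 1 ✓
b·c: 123/32·2/3 + 5/2·(-33/40) = 1/2 ✓
b·c²: 123/32·4/9 + 5/2·1089/1600 = 6547/1920 ≠ 1/3 ⇒ order 2.
b·Ac: 5/2·(-13/12) = -65/24 ≠ 1/6

2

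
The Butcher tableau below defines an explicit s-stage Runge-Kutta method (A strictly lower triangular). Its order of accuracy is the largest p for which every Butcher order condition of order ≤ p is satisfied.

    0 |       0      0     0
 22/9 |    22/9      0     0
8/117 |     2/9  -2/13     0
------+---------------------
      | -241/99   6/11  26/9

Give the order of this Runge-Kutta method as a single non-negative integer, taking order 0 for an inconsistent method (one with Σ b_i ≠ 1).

b = (-241/99, 6/11, 26/9)
c = (0, 22/9, 8/117)
Ac = (0, 0, -44/117)
Σ b_i: (-241/99)·1 + 6/11·1 + 26/9·1 = 1 ✓
b·c: 6/11·22/9 + 26/9·8/117 = 124/81 ≠ 1/2 ⇒ order 1.

1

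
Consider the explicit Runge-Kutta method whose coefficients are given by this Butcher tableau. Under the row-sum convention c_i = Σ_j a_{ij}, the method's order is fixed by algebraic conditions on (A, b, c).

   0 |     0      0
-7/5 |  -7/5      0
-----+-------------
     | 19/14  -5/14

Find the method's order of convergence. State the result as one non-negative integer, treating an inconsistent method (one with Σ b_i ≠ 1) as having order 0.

2

b = (19/14, -5/14)
c = (0, -7/5)
Σ b_i: 19/14·1 + (-5/14)·1 = 1 ✓
b·c: (-5/14)·(-7/5) = 1/2 ✓; 2 stages ⇒ order 2.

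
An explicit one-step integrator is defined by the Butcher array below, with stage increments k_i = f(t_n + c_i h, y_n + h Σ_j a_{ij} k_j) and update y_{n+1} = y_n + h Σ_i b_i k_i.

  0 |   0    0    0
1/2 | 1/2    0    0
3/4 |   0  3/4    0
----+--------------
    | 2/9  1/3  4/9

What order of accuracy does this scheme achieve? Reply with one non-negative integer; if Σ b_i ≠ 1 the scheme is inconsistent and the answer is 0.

3

b = (2/9, 1/3, 4/9)
c = (0, 1/2, 3/4)
Ac = (0, 0, 3/8)
Σ b_i: 2/9·1 + 1/3·1 + 4/9·1 = 1 ✓
b·c: 1/3·1/2 + 4/9·3/4 = 1/2 ✓
b·c²: 1/3·1/4 + 4/9·9/16 = 1/3 ✓
b·Ac: 4/9·3/8 = 1/6 ✓; 3 stages ⇒ order 3.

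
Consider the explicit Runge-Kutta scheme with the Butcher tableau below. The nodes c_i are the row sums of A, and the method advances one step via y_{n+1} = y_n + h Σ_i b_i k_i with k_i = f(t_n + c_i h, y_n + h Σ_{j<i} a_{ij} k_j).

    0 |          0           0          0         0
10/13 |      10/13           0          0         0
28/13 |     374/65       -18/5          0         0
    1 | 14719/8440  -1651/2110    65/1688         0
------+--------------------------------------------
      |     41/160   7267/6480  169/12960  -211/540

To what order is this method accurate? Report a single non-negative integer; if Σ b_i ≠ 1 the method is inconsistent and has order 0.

b = (41/160, 7267/6480, 169/12960, -211/540)
c = (0, 10/13, 28/13, 1)
Ac = (0, 0, -36/13, -219/422)
Σ b_i: 41/160·1 + 7267/6480·1 + 169/12960·1 + (-211/540)·1 = 1 ✓
b·c: 7267/6480·10/13 + 169/12960·28/13 + (-211/540)·1 = 1/2 ✓
b·c²: 7267/6480·100/169 + 169/12960·784/169 + (-211/540)·1 = 1/3 ✓
b·Ac: 169/12960·(-36/13) + (-211/540)·(-219/422) = 1/6 ✓
b·c³: 7267/6480·1000/2197 + 169/12960·21952/2197 + (-211/540)·1 = 1/4 ✓
b·(c∘Ac): 169/12960·(-1008/169) + (-211/540)·(-219/422) = 1/8 ✓
b·Ac²: 169/12960·(-360/169) + (-211/540)·(-60/211) = 1/12 ✓
b·A²c: (-211/540)·(-45/422) = 1/24 ✓; 4 stages ⇒ order 4.

4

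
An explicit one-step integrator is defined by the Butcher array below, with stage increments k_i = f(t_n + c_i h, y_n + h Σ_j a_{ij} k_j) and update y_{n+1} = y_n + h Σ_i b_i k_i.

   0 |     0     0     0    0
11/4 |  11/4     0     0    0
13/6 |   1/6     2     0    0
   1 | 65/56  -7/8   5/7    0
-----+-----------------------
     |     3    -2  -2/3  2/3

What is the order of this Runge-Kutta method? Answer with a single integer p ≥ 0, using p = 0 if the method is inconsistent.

1

b = (3, -2, -2/3, 2/3)
c = (0, 11/4, 13/6, 1)
Ac = (0, 0, 11/2, -577/672)
Σ b_i: 3·1 + (-2)·1 + (-2/3)·1 + 2/3·1 = 1 ✓
b·c: (-2)·11/4 + (-2/3)·13/6 + 2/3·1 = -113/18 ≠ 1/2 ⇒ order 1.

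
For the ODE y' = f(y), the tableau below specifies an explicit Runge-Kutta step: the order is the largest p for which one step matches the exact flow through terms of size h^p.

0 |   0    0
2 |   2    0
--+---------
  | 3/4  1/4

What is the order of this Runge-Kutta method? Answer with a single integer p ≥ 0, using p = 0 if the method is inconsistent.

b = (3/4, 1/4)
c = (0, 2)
Σ b_i: 3/4·1 + 1/4·1 = 1 ✓
b·c: 1/4·2 = 1/2 ✓; 2 stages ⇒ order 2.

2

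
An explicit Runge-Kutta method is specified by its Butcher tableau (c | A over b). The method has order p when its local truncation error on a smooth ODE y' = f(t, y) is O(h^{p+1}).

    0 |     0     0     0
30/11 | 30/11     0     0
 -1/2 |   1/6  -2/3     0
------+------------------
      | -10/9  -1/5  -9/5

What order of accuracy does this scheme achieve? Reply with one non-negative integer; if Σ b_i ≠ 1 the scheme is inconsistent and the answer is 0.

b = (-10/9, -1/5, -9/5)
c = (0, 30/11, -1/2)
Ac = (0, 0, -20/11)
Σ b_i: (-10/9)·1 + (-1/5)·1 + (-9/5)·1 = -28/9 ≠ 1 ⇒ order 0.

0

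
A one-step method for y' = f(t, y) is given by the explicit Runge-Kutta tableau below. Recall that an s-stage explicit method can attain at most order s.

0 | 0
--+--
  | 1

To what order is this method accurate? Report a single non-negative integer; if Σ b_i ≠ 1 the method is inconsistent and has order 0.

b = (1)
c = (0)
Σ b_i: 1·1 = 1 ✓; 1 stage ⇒ order 1.

1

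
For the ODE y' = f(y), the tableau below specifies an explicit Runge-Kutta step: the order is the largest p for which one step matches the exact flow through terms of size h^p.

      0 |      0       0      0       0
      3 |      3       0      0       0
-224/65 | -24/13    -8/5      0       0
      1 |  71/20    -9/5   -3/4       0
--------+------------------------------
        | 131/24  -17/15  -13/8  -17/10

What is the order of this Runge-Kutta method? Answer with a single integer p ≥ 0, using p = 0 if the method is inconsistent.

b = (131/24, -17/15, -13/8, -17/10)
c = (0, 3, -224/65, 1)
Ac = (0, 0, -24/5, -183/65)
Σ b_i: 131/24·1 + (-17/15)·1 + (-13/8)·1 + (-17/10)·1 = 1 ✓
b·c: (-17/15)·3 + (-13/8)·(-224/65) + (-17/10)·1 = 1/2 ✓
b·c²: (-17/15)·9 + (-13/8)·50176/4225 + (-17/10)·1 = -20279/650 ≠ 1/3 ⇒ order 2.
b·Ac: (-13/8)·(-24/5) + (-17/10)·(-183/65) = 8181/650 ≠ 1/6

2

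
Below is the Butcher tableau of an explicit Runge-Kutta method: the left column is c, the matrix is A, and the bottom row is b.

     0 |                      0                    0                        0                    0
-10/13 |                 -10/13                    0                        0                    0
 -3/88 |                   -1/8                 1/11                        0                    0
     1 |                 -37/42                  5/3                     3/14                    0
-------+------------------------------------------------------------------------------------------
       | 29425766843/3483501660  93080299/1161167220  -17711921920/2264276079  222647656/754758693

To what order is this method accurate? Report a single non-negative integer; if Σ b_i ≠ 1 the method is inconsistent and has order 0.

b = (29425766843/3483501660, 93080299/1161167220, -17711921920/2264276079, 222647656/754758693)
c = (0, -10/13, -3/88, 1)
Ac = (0, 0, -10/143, -61951/48048)
Σ b_i: 29425766843/3483501660·1 + 93080299/1161167220·1 + (-17711921920/2264276079)·1 + 222647656/754758693·1 = 1 ✓
b·c: 93080299/1161167220·(-10/13) + (-17711921920/2264276079)·(-3/88) + 222647656/754758693·1 = 1/2 ✓
b·c²: 93080299/1161167220·100/169 + (-17711921920/2264276079)·9/7744 + 222647656/754758693·1 = 1/3 ✓
b·Ac: (-17711921920/2264276079)·(-10/143) + 222647656/754758693·(-61951/48048) = 1/6 ✓
b·c³: 93080299/1161167220·(-1000/2197) + (-17711921920/2264276079)·(-27/681472) + 222647656/754758693·1 = 330580499/1277283942 ≠ 1/4 ⇒ order 3.
b·(c∘Ac): (-17711921920/2264276079)·15/6292 + 222647656/754758693·(-61951/48048) = -1806882907/4528552158 ≠ 1/8
b·Ac²: (-17711921920/2264276079)·100/1859 + 222647656/754758693·54221689/54966912 = -74710543403/575629296528 ≠ 1/12
b·A²c: 222647656/754758693·(-15/1001) = -14457640/3270621003 ≠ 1/24

3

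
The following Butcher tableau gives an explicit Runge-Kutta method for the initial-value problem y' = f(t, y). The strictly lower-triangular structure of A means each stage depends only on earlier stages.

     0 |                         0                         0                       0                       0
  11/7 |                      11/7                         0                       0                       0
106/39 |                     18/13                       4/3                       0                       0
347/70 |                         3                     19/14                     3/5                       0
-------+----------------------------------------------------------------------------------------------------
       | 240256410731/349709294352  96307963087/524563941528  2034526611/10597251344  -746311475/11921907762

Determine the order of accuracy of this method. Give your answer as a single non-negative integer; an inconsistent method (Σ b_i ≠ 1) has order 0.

b = (240256410731/349709294352, 96307963087/524563941528, 2034526611/10597251344, -746311475/11921907762)
c = (0, 11/7, 106/39, 347/70)
Ac = (0, 0, 44/21, 23973/6370)
Σ b_i: 240256410731/349709294352·1 + 96307963087/524563941528·1 + 2034526611/10597251344·1 + (-746311475/11921907762)·1 = 1 ✓
b·c: 96307963087/524563941528·11/7 + 2034526611/10597251344·106/39 + (-746311475/11921907762)·347/70 = 1/2 ✓
b·c²: 96307963087/524563941528·121/49 + 2034526611/10597251344·11236/1521 + (-746311475/11921907762)·120409/4900 = 1/3 ✓
b·Ac: 2034526611/10597251344·44/21 + (-746311475/11921907762)·23973/6370 = 1/6 ✓
b·c³: 96307963087/524563941528·1331/343 + 2034526611/10597251344·1191016/59319 + (-746311475/11921907762)·41781923/343000 = -929031793006273/303770209775760 ≠ 1/4 ⇒ order 3.
b·(c∘Ac): 2034526611/10597251344·4664/819 + (-746311475/11921907762)·8318631/445900 = -58059721897/778897973784 ≠ 1/8
b·Ac²: 2034526611/10597251344·484/147 + (-746311475/11921907762)·13535861/1739010 = 471476064713/3254680819026 ≠ 1/12
b·A²c: (-746311475/11921907762)·44/35 = -469110070/5960953881 ≠ 1/24

3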